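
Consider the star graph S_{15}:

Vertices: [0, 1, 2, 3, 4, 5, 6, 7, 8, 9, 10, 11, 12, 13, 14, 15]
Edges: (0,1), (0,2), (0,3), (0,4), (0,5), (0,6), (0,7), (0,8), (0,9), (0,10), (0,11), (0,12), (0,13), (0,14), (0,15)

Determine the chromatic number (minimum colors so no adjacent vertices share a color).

S_{15} has one hub adjacent to 15 leaves; leaves are pairwise non-adjacent.
Color the hub 0 and every leaf 1.
Chromatic number = 2.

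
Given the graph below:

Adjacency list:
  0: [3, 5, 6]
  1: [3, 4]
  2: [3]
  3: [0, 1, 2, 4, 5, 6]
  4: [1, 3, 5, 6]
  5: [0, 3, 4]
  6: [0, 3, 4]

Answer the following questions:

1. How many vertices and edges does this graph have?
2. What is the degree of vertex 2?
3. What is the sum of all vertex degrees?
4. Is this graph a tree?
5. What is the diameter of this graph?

Count: 7 vertices, 11 edges.
Vertex 2 has neighbors [3], degree = 1.
Handshaking lemma: 2 * 11 = 22.
A tree on 7 vertices has 6 edges. This graph has 11 edges (5 extra). Not a tree.
Diameter (longest shortest path) = 2.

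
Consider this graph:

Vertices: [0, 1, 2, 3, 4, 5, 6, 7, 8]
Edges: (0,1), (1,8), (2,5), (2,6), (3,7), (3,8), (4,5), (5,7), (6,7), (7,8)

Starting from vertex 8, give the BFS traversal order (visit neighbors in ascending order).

BFS from vertex 8 (neighbors processed in ascending order):
Visit order: 8, 1, 3, 7, 0, 5, 6, 2, 4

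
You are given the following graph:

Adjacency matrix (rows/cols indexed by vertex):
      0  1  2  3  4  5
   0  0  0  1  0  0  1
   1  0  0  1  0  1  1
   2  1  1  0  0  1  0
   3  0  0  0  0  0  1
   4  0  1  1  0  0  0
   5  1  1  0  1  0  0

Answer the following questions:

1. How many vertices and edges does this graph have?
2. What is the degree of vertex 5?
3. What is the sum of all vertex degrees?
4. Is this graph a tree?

Count: 6 vertices, 7 edges.
Vertex 5 has neighbors [0, 1, 3], degree = 3.
Handshaking lemma: 2 * 7 = 14.
A tree on 6 vertices has 5 edges. This graph has 7 edges (2 extra). Not a tree.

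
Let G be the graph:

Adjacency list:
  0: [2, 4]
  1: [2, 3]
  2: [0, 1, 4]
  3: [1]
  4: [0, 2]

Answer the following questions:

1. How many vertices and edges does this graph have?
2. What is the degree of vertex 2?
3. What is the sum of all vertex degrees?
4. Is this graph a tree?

Count: 5 vertices, 5 edges.
Vertex 2 has neighbors [0, 1, 4], degree = 3.
Handshaking lemma: 2 * 5 = 10.
A tree on 5 vertices has 4 edges. This graph has 5 edges (1 extra). Not a tree.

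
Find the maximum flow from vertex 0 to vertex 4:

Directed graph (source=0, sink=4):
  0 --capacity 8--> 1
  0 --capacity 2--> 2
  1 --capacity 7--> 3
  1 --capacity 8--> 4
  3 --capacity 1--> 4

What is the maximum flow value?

Computing max flow:
  Flow on (0->1): 8/8
  Flow on (1->4): 8/8
Maximum flow = 8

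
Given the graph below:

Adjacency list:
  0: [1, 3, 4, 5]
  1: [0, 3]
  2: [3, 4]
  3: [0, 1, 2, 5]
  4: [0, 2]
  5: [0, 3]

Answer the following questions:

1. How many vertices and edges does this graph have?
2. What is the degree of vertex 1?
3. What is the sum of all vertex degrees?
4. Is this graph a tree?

Count: 6 vertices, 8 edges.
Vertex 1 has neighbors [0, 3], degree = 2.
Handshaking lemma: 2 * 8 = 16.
A tree on 6 vertices has 5 edges. This graph has 8 edges (3 extra). Not a tree.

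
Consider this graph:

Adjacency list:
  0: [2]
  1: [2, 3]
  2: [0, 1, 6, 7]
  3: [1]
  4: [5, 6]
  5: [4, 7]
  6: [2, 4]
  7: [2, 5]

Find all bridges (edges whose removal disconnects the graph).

A bridge is an edge whose removal increases the number of connected components.
Bridges found: (0,2), (1,2), (1,3)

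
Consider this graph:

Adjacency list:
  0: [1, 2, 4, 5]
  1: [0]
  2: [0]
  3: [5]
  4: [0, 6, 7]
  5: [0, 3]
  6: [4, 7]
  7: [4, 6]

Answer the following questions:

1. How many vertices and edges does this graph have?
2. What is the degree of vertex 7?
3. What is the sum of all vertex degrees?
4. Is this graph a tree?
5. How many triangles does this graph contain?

Count: 8 vertices, 8 edges.
Vertex 7 has neighbors [4, 6], degree = 2.
Handshaking lemma: 2 * 8 = 16.
A tree on 8 vertices has 7 edges. This graph has 8 edges (1 extra). Not a tree.
Number of triangles = 1.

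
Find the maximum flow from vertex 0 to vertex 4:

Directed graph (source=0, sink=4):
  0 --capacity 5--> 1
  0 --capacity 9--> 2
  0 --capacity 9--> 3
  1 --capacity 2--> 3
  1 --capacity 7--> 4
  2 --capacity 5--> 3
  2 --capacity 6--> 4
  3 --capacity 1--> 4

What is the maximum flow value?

Computing max flow:
  Flow on (0->1): 5/5
  Flow on (0->2): 6/9
  Flow on (0->3): 1/9
  Flow on (1->4): 5/7
  Flow on (2->4): 6/6
  Flow on (3->4): 1/1
Maximum flow = 12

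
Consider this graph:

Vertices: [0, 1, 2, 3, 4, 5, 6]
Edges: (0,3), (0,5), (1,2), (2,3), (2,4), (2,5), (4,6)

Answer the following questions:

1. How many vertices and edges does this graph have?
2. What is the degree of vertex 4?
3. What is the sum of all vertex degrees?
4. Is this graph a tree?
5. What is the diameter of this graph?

Count: 7 vertices, 7 edges.
Vertex 4 has neighbors [2, 6], degree = 2.
Handshaking lemma: 2 * 7 = 14.
A tree on 7 vertices has 6 edges. This graph has 7 edges (1 extra). Not a tree.
Diameter (longest shortest path) = 4.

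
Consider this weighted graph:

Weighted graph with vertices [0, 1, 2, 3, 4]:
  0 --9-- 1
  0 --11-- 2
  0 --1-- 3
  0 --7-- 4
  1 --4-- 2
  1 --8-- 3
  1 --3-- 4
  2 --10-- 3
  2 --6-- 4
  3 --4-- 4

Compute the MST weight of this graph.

Applying Kruskal's algorithm (sort edges by weight, add if no cycle):
  Add (0,3) w=1
  Add (1,4) w=3
  Add (1,2) w=4
  Add (3,4) w=4
  Skip (2,4) w=6 (creates cycle)
  Skip (0,4) w=7 (creates cycle)
  Skip (1,3) w=8 (creates cycle)
  Skip (0,1) w=9 (creates cycle)
  Skip (2,3) w=10 (creates cycle)
  Skip (0,2) w=11 (creates cycle)
MST weight = 12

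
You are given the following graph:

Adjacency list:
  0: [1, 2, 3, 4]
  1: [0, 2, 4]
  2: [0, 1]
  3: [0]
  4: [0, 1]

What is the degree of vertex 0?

Vertex 0 has neighbors [1, 2, 3, 4], so deg(0) = 4.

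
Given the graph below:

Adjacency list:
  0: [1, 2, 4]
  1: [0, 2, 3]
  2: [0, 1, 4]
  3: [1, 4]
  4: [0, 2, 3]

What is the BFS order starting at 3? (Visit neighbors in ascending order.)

BFS from vertex 3 (neighbors processed in ascending order):
Visit order: 3, 1, 4, 0, 2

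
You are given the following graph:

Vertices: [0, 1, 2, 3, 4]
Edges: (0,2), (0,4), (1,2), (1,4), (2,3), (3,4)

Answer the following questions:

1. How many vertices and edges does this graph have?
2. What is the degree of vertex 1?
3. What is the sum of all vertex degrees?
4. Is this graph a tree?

Count: 5 vertices, 6 edges.
Vertex 1 has neighbors [2, 4], degree = 2.
Handshaking lemma: 2 * 6 = 12.
A tree on 5 vertices has 4 edges. This graph has 6 edges (2 extra). Not a tree.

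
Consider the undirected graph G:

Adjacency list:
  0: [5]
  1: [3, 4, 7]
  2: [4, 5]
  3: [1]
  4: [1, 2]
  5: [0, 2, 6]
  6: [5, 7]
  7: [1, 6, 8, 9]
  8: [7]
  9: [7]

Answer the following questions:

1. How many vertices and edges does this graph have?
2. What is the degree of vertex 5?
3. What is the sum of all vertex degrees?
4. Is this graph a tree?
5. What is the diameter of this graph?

Count: 10 vertices, 10 edges.
Vertex 5 has neighbors [0, 2, 6], degree = 3.
Handshaking lemma: 2 * 10 = 20.
A tree on 10 vertices has 9 edges. This graph has 10 edges (1 extra). Not a tree.
Diameter (longest shortest path) = 5.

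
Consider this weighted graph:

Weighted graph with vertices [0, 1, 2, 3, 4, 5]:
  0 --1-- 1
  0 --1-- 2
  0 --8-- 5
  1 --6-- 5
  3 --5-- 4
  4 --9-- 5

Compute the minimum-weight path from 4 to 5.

Using Dijkstra's algorithm from vertex 4:
Shortest path: 4 -> 5
Total weight: 9 = 9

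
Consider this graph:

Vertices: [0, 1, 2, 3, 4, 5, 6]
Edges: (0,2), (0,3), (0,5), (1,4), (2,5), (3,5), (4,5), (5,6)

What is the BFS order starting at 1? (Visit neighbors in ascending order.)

BFS from vertex 1 (neighbors processed in ascending order):
Visit order: 1, 4, 5, 0, 2, 3, 6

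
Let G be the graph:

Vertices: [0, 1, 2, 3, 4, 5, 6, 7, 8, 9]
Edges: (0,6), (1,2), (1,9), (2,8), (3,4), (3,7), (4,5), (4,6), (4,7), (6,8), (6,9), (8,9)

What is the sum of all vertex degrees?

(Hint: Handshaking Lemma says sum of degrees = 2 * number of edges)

Count edges: 12 edges.
By Handshaking Lemma: sum of degrees = 2 * 12 = 24.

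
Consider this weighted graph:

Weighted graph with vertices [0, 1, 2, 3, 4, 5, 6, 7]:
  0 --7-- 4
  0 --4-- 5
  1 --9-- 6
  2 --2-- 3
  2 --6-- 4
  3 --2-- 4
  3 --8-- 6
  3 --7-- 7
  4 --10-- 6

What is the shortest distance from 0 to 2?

Using Dijkstra's algorithm from vertex 0:
Shortest path: 0 -> 4 -> 3 -> 2
Total weight: 7 + 2 + 2 = 11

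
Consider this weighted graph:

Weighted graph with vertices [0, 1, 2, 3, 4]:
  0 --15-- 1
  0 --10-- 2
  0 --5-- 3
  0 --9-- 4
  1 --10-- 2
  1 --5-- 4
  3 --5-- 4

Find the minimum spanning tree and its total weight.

Applying Kruskal's algorithm (sort edges by weight, add if no cycle):
  Add (0,3) w=5
  Add (1,4) w=5
  Add (3,4) w=5
  Skip (0,4) w=9 (creates cycle)
  Add (0,2) w=10
  Skip (1,2) w=10 (creates cycle)
  Skip (0,1) w=15 (creates cycle)
MST weight = 25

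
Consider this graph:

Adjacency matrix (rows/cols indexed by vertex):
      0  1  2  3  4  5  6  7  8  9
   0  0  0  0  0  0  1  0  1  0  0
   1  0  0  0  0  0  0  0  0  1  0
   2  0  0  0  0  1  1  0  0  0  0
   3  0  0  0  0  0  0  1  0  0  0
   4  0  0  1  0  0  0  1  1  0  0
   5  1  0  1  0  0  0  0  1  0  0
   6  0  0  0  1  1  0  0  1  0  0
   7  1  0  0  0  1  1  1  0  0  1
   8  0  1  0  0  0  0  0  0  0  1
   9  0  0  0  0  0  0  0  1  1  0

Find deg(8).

Vertex 8 has neighbors [1, 9], so deg(8) = 2.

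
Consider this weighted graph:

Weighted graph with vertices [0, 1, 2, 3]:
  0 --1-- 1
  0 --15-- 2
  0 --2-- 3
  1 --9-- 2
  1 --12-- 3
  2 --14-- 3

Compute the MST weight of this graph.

Applying Kruskal's algorithm (sort edges by weight, add if no cycle):
  Add (0,1) w=1
  Add (0,3) w=2
  Add (1,2) w=9
  Skip (1,3) w=12 (creates cycle)
  Skip (2,3) w=14 (creates cycle)
  Skip (0,2) w=15 (creates cycle)
MST weight = 12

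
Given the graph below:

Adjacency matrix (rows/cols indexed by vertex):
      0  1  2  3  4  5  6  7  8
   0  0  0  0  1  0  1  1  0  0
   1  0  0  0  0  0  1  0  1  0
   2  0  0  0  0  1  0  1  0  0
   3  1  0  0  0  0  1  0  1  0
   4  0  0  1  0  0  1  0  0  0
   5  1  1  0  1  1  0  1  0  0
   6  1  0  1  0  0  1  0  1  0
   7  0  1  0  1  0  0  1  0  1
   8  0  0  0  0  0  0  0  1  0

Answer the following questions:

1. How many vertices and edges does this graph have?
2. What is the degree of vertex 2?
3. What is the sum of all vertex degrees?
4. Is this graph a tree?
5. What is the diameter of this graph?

Count: 9 vertices, 13 edges.
Vertex 2 has neighbors [4, 6], degree = 2.
Handshaking lemma: 2 * 13 = 26.
A tree on 9 vertices has 8 edges. This graph has 13 edges (5 extra). Not a tree.
Diameter (longest shortest path) = 4.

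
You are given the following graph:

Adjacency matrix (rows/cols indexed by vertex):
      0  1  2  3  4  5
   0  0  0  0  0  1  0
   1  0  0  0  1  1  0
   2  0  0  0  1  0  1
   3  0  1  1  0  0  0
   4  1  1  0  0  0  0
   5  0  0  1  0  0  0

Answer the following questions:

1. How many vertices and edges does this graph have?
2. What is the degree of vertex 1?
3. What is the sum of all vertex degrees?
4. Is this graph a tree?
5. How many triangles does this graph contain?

Count: 6 vertices, 5 edges.
Vertex 1 has neighbors [3, 4], degree = 2.
Handshaking lemma: 2 * 5 = 10.
A graph is a tree iff it is connected and has exactly n-1 edges. This graph is connected (all 6 vertices in one component) and has 6-1 = 5 edges. It is a tree.
Number of triangles = 0.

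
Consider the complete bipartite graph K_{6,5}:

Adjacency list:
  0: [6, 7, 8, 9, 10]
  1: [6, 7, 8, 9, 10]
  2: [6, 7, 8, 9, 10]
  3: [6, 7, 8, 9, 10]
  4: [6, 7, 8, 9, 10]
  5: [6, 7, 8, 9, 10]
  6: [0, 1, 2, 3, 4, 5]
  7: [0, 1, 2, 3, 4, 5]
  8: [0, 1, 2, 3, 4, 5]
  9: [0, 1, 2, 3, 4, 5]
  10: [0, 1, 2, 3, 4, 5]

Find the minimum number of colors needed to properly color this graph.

K_{6,5} is bipartite: vertices split into two independent sets of size 6 and 5.
Color one set 0, the other 1. No adjacent vertices share a color.
Chromatic number = 2.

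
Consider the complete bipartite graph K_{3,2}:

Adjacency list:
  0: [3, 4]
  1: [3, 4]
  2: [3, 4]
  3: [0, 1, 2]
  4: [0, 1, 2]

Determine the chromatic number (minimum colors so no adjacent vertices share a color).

K_{3,2} is bipartite: vertices split into two independent sets of size 3 and 2.
Color one set 0, the other 1. No adjacent vertices share a color.
Chromatic number = 2.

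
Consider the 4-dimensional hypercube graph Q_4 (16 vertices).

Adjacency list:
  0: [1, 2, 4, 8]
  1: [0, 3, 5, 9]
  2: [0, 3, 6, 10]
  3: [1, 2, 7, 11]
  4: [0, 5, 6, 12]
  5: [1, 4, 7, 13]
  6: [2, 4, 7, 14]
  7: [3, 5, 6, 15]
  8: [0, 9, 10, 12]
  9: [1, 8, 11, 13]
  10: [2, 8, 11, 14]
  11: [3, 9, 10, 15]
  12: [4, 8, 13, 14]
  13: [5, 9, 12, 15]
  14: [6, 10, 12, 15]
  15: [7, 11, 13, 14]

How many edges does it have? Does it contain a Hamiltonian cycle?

Q_4 has 16 * 4 / 2 = 32 edges.
Q_4 (d >= 2) always has a Hamiltonian cycle: a 4-bit cyclic Gray code visits every vertex exactly once and returns to the start.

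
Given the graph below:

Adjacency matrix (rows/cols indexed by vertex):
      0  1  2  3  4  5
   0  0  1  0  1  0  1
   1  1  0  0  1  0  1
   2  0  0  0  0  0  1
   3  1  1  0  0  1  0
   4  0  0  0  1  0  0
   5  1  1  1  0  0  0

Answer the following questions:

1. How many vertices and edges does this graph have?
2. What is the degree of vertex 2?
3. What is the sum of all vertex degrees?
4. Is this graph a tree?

Count: 6 vertices, 7 edges.
Vertex 2 has neighbors [5], degree = 1.
Handshaking lemma: 2 * 7 = 14.
A tree on 6 vertices has 5 edges. This graph has 7 edges (2 extra). Not a tree.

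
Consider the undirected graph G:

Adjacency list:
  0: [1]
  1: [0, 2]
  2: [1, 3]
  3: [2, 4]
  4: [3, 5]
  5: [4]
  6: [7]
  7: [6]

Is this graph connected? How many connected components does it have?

Checking connectivity: the graph has 2 connected component(s).
Components: [[0, 1, 2, 3, 4, 5], [6, 7]]. The graph is NOT connected.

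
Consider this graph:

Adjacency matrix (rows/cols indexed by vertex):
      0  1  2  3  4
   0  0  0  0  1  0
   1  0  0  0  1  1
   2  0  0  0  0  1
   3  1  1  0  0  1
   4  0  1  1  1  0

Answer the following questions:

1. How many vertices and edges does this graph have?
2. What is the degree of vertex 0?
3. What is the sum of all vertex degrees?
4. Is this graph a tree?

Count: 5 vertices, 5 edges.
Vertex 0 has neighbors [3], degree = 1.
Handshaking lemma: 2 * 5 = 10.
A tree on 5 vertices has 4 edges. This graph has 5 edges (1 extra). Not a tree.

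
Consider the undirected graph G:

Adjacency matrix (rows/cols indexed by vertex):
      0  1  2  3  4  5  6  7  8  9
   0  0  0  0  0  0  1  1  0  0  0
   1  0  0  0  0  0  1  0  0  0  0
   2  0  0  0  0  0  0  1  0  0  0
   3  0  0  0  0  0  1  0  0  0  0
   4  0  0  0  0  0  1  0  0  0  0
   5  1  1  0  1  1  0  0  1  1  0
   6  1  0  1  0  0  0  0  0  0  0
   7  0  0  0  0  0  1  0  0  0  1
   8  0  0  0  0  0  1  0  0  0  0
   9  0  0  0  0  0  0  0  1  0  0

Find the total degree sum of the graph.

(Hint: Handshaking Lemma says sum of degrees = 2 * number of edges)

Count edges: 9 edges.
By Handshaking Lemma: sum of degrees = 2 * 9 = 18.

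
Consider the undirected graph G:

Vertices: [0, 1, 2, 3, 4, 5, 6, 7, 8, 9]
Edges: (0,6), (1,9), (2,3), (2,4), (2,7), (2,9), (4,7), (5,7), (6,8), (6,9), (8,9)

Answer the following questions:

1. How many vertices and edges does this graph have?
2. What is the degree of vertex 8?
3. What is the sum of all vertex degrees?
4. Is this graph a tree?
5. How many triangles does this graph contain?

Count: 10 vertices, 11 edges.
Vertex 8 has neighbors [6, 9], degree = 2.
Handshaking lemma: 2 * 11 = 22.
A tree on 10 vertices has 9 edges. This graph has 11 edges (2 extra). Not a tree.
Number of triangles = 2.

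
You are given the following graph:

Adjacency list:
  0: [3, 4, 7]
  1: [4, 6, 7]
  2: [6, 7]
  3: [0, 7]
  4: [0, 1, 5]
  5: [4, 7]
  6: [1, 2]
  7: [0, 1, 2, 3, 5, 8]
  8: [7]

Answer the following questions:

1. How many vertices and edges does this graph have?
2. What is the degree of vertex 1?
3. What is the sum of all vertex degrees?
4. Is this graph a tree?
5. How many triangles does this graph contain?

Count: 9 vertices, 12 edges.
Vertex 1 has neighbors [4, 6, 7], degree = 3.
Handshaking lemma: 2 * 12 = 24.
A tree on 9 vertices has 8 edges. This graph has 12 edges (4 extra). Not a tree.
Number of triangles = 1.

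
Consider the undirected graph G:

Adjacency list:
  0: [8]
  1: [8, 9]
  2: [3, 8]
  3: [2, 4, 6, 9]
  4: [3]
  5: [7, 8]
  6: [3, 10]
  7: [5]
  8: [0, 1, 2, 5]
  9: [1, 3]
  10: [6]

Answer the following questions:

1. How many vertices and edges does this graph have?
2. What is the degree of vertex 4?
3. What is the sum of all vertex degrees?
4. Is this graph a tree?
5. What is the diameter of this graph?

Count: 11 vertices, 11 edges.
Vertex 4 has neighbors [3], degree = 1.
Handshaking lemma: 2 * 11 = 22.
A tree on 11 vertices has 10 edges. This graph has 11 edges (1 extra). Not a tree.
Diameter (longest shortest path) = 6.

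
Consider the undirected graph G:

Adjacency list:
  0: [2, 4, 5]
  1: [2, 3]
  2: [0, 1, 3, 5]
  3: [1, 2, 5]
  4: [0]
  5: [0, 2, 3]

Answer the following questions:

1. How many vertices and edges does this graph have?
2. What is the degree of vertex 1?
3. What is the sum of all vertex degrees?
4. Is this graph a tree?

Count: 6 vertices, 8 edges.
Vertex 1 has neighbors [2, 3], degree = 2.
Handshaking lemma: 2 * 8 = 16.
A tree on 6 vertices has 5 edges. This graph has 8 edges (3 extra). Not a tree.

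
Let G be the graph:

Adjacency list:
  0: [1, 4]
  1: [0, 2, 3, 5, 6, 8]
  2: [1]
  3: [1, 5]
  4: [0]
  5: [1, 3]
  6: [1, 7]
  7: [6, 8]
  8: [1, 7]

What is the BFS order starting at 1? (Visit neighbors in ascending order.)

BFS from vertex 1 (neighbors processed in ascending order):
Visit order: 1, 0, 2, 3, 5, 6, 8, 4, 7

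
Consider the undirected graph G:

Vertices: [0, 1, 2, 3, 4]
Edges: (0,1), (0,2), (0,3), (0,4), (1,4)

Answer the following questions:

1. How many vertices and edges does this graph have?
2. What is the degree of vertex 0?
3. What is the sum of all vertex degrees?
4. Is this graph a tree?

Count: 5 vertices, 5 edges.
Vertex 0 has neighbors [1, 2, 3, 4], degree = 4.
Handshaking lemma: 2 * 5 = 10.
A tree on 5 vertices has 4 edges. This graph has 5 edges (1 extra). Not a tree.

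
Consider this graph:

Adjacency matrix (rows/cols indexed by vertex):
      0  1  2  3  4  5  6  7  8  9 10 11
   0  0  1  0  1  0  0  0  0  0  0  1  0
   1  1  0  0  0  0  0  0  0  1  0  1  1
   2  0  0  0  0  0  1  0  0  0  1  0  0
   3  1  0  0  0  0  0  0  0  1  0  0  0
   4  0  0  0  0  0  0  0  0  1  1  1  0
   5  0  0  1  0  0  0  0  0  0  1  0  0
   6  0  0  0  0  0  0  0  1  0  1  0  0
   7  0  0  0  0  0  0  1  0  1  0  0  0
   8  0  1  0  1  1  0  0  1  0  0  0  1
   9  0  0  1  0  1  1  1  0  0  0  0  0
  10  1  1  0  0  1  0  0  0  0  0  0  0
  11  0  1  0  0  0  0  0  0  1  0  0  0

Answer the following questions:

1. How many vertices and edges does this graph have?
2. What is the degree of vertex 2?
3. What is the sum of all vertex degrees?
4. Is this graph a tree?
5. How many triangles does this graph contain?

Count: 12 vertices, 17 edges.
Vertex 2 has neighbors [5, 9], degree = 2.
Handshaking lemma: 2 * 17 = 34.
A tree on 12 vertices has 11 edges. This graph has 17 edges (6 extra). Not a tree.
Number of triangles = 3.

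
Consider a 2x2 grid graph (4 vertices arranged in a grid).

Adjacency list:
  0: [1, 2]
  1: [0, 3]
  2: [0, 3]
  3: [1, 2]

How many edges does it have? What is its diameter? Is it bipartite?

A 2x2 grid has 2 vertical edges and 2 horizontal edges.
Total edges = 2 + 2 = 4.
Diameter = (2-1) + (2-1) = 2 (corner to opposite corner).
Grid graphs are bipartite (checkerboard coloring).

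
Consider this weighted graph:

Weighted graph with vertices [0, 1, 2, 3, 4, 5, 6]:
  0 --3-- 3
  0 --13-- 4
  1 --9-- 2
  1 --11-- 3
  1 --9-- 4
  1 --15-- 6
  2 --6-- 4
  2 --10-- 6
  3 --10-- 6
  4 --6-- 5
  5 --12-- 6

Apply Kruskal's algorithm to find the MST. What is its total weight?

Applying Kruskal's algorithm (sort edges by weight, add if no cycle):
  Add (0,3) w=3
  Add (2,4) w=6
  Add (4,5) w=6
  Add (1,4) w=9
  Skip (1,2) w=9 (creates cycle)
  Add (2,6) w=10
  Add (3,6) w=10
  Skip (1,3) w=11 (creates cycle)
  Skip (5,6) w=12 (creates cycle)
  Skip (0,4) w=13 (creates cycle)
  Skip (1,6) w=15 (creates cycle)
MST weight = 44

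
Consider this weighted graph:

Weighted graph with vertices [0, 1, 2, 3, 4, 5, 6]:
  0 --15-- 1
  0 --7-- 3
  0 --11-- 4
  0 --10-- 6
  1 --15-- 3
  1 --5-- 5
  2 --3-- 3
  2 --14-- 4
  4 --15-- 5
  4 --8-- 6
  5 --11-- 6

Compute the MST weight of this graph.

Applying Kruskal's algorithm (sort edges by weight, add if no cycle):
  Add (2,3) w=3
  Add (1,5) w=5
  Add (0,3) w=7
  Add (4,6) w=8
  Add (0,6) w=10
  Skip (0,4) w=11 (creates cycle)
  Add (5,6) w=11
  Skip (2,4) w=14 (creates cycle)
  Skip (0,1) w=15 (creates cycle)
  Skip (1,3) w=15 (creates cycle)
  Skip (4,5) w=15 (creates cycle)
MST weight = 44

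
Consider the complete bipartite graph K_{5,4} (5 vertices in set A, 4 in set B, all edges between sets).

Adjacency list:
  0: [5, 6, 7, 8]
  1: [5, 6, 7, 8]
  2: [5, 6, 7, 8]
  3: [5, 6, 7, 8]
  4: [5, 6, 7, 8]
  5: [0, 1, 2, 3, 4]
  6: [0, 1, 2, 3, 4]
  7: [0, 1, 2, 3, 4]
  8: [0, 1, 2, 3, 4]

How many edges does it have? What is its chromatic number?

K_{5,4} has 5 * 4 = 20 edges.
Bipartite graphs have chromatic number 2 (color each partition differently).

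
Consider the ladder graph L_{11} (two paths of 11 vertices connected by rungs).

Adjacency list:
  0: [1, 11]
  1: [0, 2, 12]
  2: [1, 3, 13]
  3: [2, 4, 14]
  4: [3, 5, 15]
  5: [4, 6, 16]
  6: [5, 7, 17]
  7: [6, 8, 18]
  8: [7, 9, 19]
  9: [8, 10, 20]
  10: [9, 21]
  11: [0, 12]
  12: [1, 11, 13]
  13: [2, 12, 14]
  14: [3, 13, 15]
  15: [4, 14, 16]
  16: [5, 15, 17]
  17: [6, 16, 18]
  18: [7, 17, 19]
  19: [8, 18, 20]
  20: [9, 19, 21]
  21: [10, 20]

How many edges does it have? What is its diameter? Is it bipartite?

Ladder graph L_{11}: 11 rungs + 2 * (11-1) path edges = 11 + 20 = 31 edges.
Diameter = 11.
Ladder graphs are bipartite (alternating coloring along each path).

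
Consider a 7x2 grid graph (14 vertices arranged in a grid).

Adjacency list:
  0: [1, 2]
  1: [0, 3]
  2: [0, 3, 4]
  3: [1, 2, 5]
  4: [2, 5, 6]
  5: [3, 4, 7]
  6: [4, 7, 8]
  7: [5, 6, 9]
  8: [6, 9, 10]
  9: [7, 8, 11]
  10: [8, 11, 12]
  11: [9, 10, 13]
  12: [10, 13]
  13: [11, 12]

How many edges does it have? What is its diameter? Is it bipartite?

A 7x2 grid has 12 vertical edges and 7 horizontal edges.
Total edges = 12 + 7 = 19.
Diameter = (7-1) + (2-1) = 7 (corner to opposite corner).
Grid graphs are bipartite (checkerboard coloring).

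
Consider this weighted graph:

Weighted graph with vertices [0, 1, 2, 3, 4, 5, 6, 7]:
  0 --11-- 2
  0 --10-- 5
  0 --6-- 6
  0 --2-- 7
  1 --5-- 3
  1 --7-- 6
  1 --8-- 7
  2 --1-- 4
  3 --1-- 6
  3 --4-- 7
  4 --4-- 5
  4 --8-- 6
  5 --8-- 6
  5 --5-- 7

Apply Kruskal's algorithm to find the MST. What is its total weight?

Applying Kruskal's algorithm (sort edges by weight, add if no cycle):
  Add (2,4) w=1
  Add (3,6) w=1
  Add (0,7) w=2
  Add (3,7) w=4
  Add (4,5) w=4
  Add (1,3) w=5
  Add (5,7) w=5
  Skip (0,6) w=6 (creates cycle)
  Skip (1,6) w=7 (creates cycle)
  Skip (1,7) w=8 (creates cycle)
  Skip (4,6) w=8 (creates cycle)
  Skip (5,6) w=8 (creates cycle)
  Skip (0,5) w=10 (creates cycle)
  Skip (0,2) w=11 (creates cycle)
MST weight = 22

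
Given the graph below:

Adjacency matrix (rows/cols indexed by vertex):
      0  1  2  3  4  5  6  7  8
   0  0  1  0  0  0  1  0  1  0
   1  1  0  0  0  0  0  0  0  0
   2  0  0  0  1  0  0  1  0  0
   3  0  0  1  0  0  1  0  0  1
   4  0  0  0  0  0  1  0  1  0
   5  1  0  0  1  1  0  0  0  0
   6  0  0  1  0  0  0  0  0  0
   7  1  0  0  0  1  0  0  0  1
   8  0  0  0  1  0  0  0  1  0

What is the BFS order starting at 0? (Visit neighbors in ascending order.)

BFS from vertex 0 (neighbors processed in ascending order):
Visit order: 0, 1, 5, 7, 3, 4, 8, 2, 6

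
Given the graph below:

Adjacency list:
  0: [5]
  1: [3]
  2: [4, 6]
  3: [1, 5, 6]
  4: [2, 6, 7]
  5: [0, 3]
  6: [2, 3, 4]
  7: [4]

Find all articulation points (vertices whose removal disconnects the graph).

An articulation point is a vertex whose removal disconnects the graph.
Articulation points: [3, 4, 5, 6]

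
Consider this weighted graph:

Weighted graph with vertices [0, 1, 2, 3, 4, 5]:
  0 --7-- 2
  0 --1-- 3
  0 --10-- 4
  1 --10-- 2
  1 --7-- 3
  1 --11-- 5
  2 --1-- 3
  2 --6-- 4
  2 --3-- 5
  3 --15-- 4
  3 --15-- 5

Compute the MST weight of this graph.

Applying Kruskal's algorithm (sort edges by weight, add if no cycle):
  Add (0,3) w=1
  Add (2,3) w=1
  Add (2,5) w=3
  Add (2,4) w=6
  Skip (0,2) w=7 (creates cycle)
  Add (1,3) w=7
  Skip (0,4) w=10 (creates cycle)
  Skip (1,2) w=10 (creates cycle)
  Skip (1,5) w=11 (creates cycle)
  Skip (3,4) w=15 (creates cycle)
  Skip (3,5) w=15 (creates cycle)
MST weight = 18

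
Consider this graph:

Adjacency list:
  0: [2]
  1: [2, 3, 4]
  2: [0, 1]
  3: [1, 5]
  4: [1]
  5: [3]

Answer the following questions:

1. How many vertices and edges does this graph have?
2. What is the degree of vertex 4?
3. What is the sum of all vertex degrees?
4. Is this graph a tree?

Count: 6 vertices, 5 edges.
Vertex 4 has neighbors [1], degree = 1.
Handshaking lemma: 2 * 5 = 10.
A graph is a tree iff it is connected and has exactly n-1 edges. This graph is connected (all 6 vertices in one component) and has 6-1 = 5 edges. It is a tree.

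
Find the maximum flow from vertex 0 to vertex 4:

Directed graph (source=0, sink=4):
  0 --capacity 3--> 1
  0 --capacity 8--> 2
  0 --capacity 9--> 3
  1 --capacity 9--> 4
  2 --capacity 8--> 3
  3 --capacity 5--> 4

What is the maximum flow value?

Computing max flow:
  Flow on (0->1): 3/3
  Flow on (0->3): 5/9
  Flow on (1->4): 3/9
  Flow on (3->4): 5/5
Maximum flow = 8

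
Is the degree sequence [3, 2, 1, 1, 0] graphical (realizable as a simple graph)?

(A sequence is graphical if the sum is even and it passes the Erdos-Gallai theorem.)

Sum of degrees = 7. Sum is odd, so the sequence is NOT graphical.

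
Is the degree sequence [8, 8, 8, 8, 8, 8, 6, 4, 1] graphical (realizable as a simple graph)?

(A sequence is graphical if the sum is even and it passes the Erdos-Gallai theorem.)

Sum of degrees = 59. Sum is odd, so the sequence is NOT graphical.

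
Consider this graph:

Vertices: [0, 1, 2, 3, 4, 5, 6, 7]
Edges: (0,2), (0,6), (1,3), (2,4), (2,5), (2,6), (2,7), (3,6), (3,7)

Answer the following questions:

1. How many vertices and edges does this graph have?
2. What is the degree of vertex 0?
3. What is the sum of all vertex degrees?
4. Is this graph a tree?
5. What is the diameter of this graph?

Count: 8 vertices, 9 edges.
Vertex 0 has neighbors [2, 6], degree = 2.
Handshaking lemma: 2 * 9 = 18.
A tree on 8 vertices has 7 edges. This graph has 9 edges (2 extra). Not a tree.
Diameter (longest shortest path) = 4.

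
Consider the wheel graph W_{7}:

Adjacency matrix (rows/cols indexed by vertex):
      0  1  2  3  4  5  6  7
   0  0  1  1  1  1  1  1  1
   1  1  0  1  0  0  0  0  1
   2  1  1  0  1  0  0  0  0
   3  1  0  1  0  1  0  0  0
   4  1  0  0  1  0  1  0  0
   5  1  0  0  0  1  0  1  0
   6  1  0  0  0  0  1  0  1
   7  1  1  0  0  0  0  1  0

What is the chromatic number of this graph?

W_{7} = C_{7} plus a hub adjacent to every cycle vertex.
The outer cycle needs 3 colors (odd cycle); the hub is adjacent to all of them so needs a fresh color.
Chromatic number = 3 + 1 = 4.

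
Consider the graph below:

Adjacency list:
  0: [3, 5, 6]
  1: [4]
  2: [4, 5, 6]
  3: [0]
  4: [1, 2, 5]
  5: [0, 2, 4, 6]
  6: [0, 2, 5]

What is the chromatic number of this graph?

The graph has a maximum clique of size 3 (lower bound on chromatic number).
A valid 3-coloring: {0: 1, 1: 0, 2: 1, 3: 0, 4: 2, 5: 0, 6: 2}.
Chromatic number = 3.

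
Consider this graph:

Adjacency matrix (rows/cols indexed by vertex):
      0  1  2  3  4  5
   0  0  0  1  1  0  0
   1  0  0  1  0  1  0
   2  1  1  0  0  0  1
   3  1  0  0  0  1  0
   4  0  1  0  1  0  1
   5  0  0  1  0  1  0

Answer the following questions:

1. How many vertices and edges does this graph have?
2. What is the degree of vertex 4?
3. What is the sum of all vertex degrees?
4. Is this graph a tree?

Count: 6 vertices, 7 edges.
Vertex 4 has neighbors [1, 3, 5], degree = 3.
Handshaking lemma: 2 * 7 = 14.
A tree on 6 vertices has 5 edges. This graph has 7 edges (2 extra). Not a tree.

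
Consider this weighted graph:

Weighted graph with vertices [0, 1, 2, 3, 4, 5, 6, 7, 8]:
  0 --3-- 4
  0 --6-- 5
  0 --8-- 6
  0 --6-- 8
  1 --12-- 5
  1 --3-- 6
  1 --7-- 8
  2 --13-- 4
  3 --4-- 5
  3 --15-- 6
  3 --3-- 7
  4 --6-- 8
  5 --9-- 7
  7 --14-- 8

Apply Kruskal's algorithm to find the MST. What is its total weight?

Applying Kruskal's algorithm (sort edges by weight, add if no cycle):
  Add (0,4) w=3
  Add (1,6) w=3
  Add (3,7) w=3
  Add (3,5) w=4
  Add (0,8) w=6
  Add (0,5) w=6
  Skip (4,8) w=6 (creates cycle)
  Add (1,8) w=7
  Skip (0,6) w=8 (creates cycle)
  Skip (5,7) w=9 (creates cycle)
  Skip (1,5) w=12 (creates cycle)
  Add (2,4) w=13
  Skip (7,8) w=14 (creates cycle)
  Skip (3,6) w=15 (creates cycle)
MST weight = 45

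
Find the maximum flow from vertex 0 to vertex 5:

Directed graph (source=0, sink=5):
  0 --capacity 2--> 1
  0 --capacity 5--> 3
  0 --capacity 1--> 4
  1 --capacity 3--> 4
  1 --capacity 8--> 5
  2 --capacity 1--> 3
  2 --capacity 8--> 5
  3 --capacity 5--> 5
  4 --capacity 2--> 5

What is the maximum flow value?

Computing max flow:
  Flow on (0->1): 2/2
  Flow on (0->3): 5/5
  Flow on (0->4): 1/1
  Flow on (1->5): 2/8
  Flow on (3->5): 5/5
  Flow on (4->5): 1/2
Maximum flow = 8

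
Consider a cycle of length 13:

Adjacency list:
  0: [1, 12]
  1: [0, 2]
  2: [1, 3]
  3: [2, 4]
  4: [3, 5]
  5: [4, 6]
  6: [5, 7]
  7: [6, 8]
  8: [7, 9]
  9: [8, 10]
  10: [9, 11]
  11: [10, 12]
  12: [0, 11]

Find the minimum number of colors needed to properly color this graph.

This is an odd cycle (C_13). Odd cycles are not bipartite (any 2-coloring forces two adjacent vertices to match), and 3 colors suffice.
Chromatic number = 3.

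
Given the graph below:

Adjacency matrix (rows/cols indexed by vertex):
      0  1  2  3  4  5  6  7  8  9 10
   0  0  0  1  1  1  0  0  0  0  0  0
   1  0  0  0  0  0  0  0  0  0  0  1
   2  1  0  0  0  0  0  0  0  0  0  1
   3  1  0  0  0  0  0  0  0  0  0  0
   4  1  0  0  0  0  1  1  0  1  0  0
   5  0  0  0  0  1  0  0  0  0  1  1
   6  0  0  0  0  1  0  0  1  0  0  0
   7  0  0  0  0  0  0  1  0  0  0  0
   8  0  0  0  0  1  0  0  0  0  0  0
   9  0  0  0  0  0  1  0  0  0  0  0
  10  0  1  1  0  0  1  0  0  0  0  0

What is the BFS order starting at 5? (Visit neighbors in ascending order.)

BFS from vertex 5 (neighbors processed in ascending order):
Visit order: 5, 4, 9, 10, 0, 6, 8, 1, 2, 3, 7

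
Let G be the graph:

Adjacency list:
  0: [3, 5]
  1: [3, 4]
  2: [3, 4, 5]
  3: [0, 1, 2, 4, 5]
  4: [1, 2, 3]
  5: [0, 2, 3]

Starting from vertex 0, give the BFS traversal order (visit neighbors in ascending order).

BFS from vertex 0 (neighbors processed in ascending order):
Visit order: 0, 3, 5, 1, 2, 4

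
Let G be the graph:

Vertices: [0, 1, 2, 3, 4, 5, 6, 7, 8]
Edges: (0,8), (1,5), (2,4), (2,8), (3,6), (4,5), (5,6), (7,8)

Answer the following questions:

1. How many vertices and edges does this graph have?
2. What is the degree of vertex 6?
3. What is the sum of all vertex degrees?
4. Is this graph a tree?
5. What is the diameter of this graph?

Count: 9 vertices, 8 edges.
Vertex 6 has neighbors [3, 5], degree = 2.
Handshaking lemma: 2 * 8 = 16.
A graph is a tree iff it is connected and has exactly n-1 edges. This graph is connected (all 9 vertices in one component) and has 9-1 = 8 edges. It is a tree.
Diameter (longest shortest path) = 6.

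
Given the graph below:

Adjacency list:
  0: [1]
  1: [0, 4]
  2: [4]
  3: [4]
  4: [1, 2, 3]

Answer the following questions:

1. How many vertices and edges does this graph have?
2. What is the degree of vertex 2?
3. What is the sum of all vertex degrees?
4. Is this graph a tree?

Count: 5 vertices, 4 edges.
Vertex 2 has neighbors [4], degree = 1.
Handshaking lemma: 2 * 4 = 8.
A graph is a tree iff it is connected and has exactly n-1 edges. This graph is connected (all 5 vertices in one component) and has 5-1 = 4 edges. It is a tree.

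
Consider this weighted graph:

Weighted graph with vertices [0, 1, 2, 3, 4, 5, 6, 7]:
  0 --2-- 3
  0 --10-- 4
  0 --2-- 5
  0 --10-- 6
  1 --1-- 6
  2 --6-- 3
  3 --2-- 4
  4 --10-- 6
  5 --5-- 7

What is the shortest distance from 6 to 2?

Using Dijkstra's algorithm from vertex 6:
Shortest path: 6 -> 0 -> 3 -> 2
Total weight: 10 + 2 + 6 = 18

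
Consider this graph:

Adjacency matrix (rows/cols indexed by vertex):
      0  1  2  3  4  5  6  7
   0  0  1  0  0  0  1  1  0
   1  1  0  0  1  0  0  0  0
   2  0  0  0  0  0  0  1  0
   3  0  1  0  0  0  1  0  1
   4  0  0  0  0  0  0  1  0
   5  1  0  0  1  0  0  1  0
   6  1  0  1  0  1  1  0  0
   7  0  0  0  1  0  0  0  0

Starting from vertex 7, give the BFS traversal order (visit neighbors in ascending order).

BFS from vertex 7 (neighbors processed in ascending order):
Visit order: 7, 3, 1, 5, 0, 6, 2, 4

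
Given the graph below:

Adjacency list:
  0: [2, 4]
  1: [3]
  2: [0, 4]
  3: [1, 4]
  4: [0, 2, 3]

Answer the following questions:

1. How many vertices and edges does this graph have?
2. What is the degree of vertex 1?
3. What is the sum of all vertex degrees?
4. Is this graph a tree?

Count: 5 vertices, 5 edges.
Vertex 1 has neighbors [3], degree = 1.
Handshaking lemma: 2 * 5 = 10.
A tree on 5 vertices has 4 edges. This graph has 5 edges (1 extra). Not a tree.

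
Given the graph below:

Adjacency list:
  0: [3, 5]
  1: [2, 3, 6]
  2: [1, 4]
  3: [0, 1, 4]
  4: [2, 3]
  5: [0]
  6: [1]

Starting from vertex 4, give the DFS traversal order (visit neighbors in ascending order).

DFS from vertex 4 (neighbors processed in ascending order):
Visit order: 4, 2, 1, 3, 0, 5, 6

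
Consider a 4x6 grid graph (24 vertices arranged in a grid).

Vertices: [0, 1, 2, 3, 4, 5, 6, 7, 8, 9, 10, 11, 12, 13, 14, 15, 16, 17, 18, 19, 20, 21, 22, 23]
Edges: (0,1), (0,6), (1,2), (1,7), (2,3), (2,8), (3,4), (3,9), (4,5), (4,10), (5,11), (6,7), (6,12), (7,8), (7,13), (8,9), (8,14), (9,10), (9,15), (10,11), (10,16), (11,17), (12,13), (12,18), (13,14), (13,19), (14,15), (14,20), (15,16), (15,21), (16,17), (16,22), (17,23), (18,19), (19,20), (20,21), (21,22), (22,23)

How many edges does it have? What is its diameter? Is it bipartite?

A 4x6 grid has 18 vertical edges and 20 horizontal edges.
Total edges = 18 + 20 = 38.
Diameter = (4-1) + (6-1) = 8 (corner to opposite corner).
Grid graphs are bipartite (checkerboard coloring).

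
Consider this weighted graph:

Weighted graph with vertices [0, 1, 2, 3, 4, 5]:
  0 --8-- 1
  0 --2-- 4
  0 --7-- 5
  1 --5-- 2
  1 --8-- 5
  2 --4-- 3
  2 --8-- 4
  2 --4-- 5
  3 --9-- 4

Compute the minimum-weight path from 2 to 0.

Using Dijkstra's algorithm from vertex 2:
Shortest path: 2 -> 4 -> 0
Total weight: 8 + 2 = 10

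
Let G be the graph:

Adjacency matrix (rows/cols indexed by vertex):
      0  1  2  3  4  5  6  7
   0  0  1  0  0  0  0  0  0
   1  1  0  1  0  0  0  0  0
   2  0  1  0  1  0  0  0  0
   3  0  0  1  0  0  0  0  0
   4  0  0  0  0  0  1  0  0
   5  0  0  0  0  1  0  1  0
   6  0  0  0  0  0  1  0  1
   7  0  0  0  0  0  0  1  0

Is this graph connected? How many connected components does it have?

Checking connectivity: the graph has 2 connected component(s).
Components: [[0, 1, 2, 3], [4, 5, 6, 7]]. The graph is NOT connected.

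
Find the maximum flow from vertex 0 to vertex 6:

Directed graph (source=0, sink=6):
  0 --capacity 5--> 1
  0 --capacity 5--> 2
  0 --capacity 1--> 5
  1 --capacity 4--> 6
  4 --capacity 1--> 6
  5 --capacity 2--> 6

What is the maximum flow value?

Computing max flow:
  Flow on (0->1): 4/5
  Flow on (0->5): 1/1
  Flow on (1->6): 4/4
  Flow on (5->6): 1/2
Maximum flow = 5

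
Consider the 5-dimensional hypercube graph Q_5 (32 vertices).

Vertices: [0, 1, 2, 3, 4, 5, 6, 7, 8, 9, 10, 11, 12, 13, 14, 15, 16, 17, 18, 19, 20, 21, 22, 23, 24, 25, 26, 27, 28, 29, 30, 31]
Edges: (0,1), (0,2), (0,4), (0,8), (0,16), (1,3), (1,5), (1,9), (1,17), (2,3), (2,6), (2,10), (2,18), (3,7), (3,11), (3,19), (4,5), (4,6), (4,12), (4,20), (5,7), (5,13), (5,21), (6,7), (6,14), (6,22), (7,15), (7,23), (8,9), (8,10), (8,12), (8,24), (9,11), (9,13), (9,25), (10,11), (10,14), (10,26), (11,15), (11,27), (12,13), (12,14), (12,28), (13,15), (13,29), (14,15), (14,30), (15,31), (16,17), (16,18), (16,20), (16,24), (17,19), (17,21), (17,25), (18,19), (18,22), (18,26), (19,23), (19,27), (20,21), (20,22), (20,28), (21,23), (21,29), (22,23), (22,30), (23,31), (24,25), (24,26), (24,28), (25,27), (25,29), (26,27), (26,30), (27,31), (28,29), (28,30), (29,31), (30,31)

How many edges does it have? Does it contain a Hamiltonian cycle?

Q_5 has 32 * 5 / 2 = 80 edges.
Q_5 (d >= 2) always has a Hamiltonian cycle: a 5-bit cyclic Gray code visits every vertex exactly once and returns to the start.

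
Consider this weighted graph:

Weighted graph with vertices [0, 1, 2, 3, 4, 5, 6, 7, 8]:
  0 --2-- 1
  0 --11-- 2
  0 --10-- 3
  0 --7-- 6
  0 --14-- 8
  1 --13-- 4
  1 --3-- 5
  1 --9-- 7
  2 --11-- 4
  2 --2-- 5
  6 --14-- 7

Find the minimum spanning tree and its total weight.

Applying Kruskal's algorithm (sort edges by weight, add if no cycle):
  Add (0,1) w=2
  Add (2,5) w=2
  Add (1,5) w=3
  Add (0,6) w=7
  Add (1,7) w=9
  Add (0,3) w=10
  Skip (0,2) w=11 (creates cycle)
  Add (2,4) w=11
  Skip (1,4) w=13 (creates cycle)
  Add (0,8) w=14
  Skip (6,7) w=14 (creates cycle)
MST weight = 58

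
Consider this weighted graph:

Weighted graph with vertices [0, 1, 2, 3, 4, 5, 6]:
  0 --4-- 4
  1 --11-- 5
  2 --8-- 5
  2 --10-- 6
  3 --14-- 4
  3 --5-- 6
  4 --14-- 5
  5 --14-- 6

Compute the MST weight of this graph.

Applying Kruskal's algorithm (sort edges by weight, add if no cycle):
  Add (0,4) w=4
  Add (3,6) w=5
  Add (2,5) w=8
  Add (2,6) w=10
  Add (1,5) w=11
  Add (3,4) w=14
  Skip (4,5) w=14 (creates cycle)
  Skip (5,6) w=14 (creates cycle)
MST weight = 52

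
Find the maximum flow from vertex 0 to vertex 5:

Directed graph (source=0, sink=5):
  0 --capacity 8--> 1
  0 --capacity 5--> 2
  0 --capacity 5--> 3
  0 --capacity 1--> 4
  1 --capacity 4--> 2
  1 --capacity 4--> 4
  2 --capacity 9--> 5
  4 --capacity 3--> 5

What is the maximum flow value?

Computing max flow:
  Flow on (0->1): 7/8
  Flow on (0->2): 5/5
  Flow on (1->2): 4/4
  Flow on (1->4): 3/4
  Flow on (2->5): 9/9
  Flow on (4->5): 3/3
Maximum flow = 12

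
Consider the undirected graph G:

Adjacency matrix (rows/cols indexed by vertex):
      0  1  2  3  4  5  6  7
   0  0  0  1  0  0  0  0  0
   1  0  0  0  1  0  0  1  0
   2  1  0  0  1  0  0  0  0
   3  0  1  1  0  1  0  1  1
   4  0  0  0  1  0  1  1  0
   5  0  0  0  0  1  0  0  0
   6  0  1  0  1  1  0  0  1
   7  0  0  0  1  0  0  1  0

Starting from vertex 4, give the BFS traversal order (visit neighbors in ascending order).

BFS from vertex 4 (neighbors processed in ascending order):
Visit order: 4, 3, 5, 6, 1, 2, 7, 0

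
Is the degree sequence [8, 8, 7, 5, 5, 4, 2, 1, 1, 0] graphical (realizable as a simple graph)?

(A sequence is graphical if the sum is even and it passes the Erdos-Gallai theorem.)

Sum of degrees = 41. Sum is odd, so the sequence is NOT graphical.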